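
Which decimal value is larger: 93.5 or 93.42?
93.5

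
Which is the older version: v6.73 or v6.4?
v6.4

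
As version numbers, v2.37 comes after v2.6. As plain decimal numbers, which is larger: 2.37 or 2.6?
2.6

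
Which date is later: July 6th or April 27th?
July 6th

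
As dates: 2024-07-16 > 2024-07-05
True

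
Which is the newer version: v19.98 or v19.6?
v19.98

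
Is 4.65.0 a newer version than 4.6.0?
Yes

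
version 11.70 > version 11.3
True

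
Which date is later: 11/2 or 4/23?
11/2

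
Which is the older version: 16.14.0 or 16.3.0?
16.3.0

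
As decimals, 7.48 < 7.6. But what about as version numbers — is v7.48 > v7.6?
True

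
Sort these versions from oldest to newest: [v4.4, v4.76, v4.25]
[v4.4, v4.25, v4.76]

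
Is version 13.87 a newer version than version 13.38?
Yes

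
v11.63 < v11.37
False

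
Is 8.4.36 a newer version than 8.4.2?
Yes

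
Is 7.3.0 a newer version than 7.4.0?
No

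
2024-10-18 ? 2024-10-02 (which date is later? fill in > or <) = >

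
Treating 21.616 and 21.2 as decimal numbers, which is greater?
21.616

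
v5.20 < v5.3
False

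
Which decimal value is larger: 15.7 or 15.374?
15.7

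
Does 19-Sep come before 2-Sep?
No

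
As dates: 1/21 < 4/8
True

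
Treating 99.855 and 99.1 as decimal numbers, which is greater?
99.855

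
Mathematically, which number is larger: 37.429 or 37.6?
37.6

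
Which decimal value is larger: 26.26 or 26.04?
26.26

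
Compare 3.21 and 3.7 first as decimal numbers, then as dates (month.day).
As decimals: 3.21 < 3.7. As dates: 3/21 is later than 3/7 (day 21 > day 7).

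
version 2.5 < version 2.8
True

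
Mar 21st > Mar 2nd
True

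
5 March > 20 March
False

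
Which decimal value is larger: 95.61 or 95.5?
95.61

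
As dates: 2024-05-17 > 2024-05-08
True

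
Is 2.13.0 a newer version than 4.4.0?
No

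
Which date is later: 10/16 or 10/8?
10/16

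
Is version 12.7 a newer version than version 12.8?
No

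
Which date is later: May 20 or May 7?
May 20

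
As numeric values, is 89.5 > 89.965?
False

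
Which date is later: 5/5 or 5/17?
5/17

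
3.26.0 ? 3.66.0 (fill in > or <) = <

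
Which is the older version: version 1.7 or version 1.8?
version 1.7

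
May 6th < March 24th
False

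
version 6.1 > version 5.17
True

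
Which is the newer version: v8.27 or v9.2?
v9.2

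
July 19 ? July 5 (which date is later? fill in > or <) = >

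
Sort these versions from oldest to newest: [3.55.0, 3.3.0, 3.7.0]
[3.3.0, 3.7.0, 3.55.0]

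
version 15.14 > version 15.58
False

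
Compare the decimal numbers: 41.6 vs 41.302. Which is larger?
41.6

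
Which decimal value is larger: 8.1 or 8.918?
8.918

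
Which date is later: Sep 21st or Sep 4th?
Sep 21st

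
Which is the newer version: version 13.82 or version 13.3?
version 13.82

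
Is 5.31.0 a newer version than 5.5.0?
Yes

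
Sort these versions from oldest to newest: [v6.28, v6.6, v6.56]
[v6.6, v6.28, v6.56]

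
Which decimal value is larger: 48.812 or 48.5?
48.812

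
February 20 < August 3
True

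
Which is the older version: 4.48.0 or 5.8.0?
4.48.0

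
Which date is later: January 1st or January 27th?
January 27th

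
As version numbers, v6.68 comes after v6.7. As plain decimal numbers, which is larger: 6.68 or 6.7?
6.7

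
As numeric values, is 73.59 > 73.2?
True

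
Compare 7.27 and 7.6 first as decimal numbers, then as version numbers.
As decimals: 7.27 < 7.6. As versions: v7.27 > v7.6 (minor version 27 > 6).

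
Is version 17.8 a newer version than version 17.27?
No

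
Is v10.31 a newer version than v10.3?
Yes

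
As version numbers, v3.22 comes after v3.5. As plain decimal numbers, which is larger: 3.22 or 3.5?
3.5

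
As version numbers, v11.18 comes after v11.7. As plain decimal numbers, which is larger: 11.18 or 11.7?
11.7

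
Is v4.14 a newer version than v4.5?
Yes. Version numbers are compared segment by segment as integers, not as decimals: minor version 14 > 5, so v4.14 > v4.5 (even though the decimal 4.14 < 4.5).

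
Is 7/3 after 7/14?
No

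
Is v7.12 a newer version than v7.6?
Yes. Version numbers are compared segment by segment as integers, not as decimals: minor version 12 > 6, so v7.12 > v7.6 (even though the decimal 7.12 < 7.6).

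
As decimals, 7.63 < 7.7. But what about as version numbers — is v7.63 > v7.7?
True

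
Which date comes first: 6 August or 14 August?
6 August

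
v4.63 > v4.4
True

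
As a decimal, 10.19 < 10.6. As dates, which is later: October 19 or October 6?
October 19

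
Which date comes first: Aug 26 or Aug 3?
Aug 3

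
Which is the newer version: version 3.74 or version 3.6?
version 3.74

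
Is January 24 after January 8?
Yes. Day 24 comes after day 8 in January — this is a date comparison, not a decimal one (the decimal 1.24 would be smaller than 1.8).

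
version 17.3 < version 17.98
True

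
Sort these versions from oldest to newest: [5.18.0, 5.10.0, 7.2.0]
[5.10.0, 5.18.0, 7.2.0]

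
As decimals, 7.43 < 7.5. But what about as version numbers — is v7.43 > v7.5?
True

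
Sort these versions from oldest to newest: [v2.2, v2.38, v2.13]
[v2.2, v2.13, v2.38]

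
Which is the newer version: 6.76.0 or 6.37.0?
6.76.0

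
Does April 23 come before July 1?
Yes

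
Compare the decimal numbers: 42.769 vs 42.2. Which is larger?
42.769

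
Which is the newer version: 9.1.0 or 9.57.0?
9.57.0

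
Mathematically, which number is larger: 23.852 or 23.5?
23.852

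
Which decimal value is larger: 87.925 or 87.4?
87.925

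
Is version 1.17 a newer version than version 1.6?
Yes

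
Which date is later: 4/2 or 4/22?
4/22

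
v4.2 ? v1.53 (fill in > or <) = >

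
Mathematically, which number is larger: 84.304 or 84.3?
84.304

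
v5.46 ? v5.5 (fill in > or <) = >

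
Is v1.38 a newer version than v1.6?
Yes. Version numbers are compared segment by segment as integers, not as decimals: minor version 38 > 6, so v1.38 > v1.6 (even though the decimal 1.38 < 1.6).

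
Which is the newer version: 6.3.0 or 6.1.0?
6.3.0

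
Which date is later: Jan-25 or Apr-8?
Apr-8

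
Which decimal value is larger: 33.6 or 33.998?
33.998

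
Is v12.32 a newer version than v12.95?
No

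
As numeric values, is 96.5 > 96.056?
True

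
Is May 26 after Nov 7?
No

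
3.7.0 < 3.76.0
True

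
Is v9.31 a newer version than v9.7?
Yes. Version numbers are compared segment by segment as integers, not as decimals: minor version 31 > 7, so v9.31 > v9.7 (even though the decimal 9.31 < 9.7).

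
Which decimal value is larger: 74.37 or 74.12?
74.37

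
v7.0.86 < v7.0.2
False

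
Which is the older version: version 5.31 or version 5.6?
version 5.6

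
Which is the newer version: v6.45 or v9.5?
v9.5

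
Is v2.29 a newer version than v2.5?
Yes. Version numbers are compared segment by segment as integers, not as decimals: minor version 29 > 5, so v2.29 > v2.5 (even though the decimal 2.29 < 2.5).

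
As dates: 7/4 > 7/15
False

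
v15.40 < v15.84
True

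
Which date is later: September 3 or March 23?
September 3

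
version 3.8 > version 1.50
True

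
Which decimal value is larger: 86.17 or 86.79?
86.79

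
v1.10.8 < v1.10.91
True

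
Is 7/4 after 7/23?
No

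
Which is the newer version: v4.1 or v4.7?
v4.7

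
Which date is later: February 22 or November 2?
November 2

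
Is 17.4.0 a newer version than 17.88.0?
No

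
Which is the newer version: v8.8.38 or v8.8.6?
v8.8.38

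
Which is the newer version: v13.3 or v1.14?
v13.3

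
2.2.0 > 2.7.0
False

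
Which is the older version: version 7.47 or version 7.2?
version 7.2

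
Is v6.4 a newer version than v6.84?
No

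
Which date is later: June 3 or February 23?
June 3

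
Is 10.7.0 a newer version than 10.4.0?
Yes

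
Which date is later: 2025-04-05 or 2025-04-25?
2025-04-25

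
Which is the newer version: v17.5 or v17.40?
v17.40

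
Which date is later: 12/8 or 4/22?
12/8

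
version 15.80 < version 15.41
False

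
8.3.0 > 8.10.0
False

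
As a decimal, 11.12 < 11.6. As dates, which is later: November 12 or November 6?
November 12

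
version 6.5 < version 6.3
False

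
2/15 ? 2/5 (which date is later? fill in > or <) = >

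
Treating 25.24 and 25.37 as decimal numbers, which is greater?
25.37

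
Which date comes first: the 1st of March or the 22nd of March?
the 1st of March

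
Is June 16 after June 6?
Yes. Day 16 comes after day 6 in June — this is a date comparison, not a decimal one (the decimal 6.16 would be smaller than 6.6).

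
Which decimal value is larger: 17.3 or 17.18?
17.3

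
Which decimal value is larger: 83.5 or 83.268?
83.5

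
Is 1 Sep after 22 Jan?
Yes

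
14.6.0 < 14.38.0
True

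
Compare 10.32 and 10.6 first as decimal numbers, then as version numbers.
As decimals: 10.32 < 10.6. As versions: v10.32 > v10.6 (minor version 32 > 6).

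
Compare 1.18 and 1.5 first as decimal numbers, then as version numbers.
As decimals: 1.18 < 1.5. As versions: v1.18 > v1.5 (minor version 18 > 5).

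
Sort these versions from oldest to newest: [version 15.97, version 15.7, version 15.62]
[version 15.7, version 15.62, version 15.97]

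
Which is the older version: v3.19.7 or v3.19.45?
v3.19.7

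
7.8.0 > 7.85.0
False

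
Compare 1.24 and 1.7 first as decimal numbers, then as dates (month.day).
As decimals: 1.24 < 1.7. As dates: 1/24 is later than 1/7 (day 24 > day 7).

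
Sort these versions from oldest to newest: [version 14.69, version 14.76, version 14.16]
[version 14.16, version 14.69, version 14.76]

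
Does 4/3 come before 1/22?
No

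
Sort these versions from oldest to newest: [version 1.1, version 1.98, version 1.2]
[version 1.1, version 1.2, version 1.98]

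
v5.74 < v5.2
False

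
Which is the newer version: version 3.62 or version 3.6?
version 3.62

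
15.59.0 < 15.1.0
False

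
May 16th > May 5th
True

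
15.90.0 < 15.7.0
False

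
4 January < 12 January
True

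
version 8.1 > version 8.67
False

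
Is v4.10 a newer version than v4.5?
Yes. Version numbers are compared segment by segment as integers, not as decimals: minor version 10 > 5, so v4.10 > v4.5 (even though the decimal 4.10 < 4.5).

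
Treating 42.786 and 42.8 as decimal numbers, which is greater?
42.8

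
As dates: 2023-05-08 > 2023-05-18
False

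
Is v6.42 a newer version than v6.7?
Yes. Version numbers are compared segment by segment as integers, not as decimals: minor version 42 > 7, so v6.42 > v6.7 (even though the decimal 6.42 < 6.7).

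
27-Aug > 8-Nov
False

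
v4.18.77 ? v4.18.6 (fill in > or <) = >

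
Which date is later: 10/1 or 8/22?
10/1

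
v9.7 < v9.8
True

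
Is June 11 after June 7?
Yes. Day 11 comes after day 7 in June — this is a date comparison, not a decimal one (the decimal 6.11 would be smaller than 6.7).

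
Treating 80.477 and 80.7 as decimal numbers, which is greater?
80.7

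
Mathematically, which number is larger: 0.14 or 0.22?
0.22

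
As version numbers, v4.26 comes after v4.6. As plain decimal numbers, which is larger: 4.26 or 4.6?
4.6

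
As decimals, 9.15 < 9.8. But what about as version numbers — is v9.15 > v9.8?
True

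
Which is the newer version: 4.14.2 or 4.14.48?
4.14.48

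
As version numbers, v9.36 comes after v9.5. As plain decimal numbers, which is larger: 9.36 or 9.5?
9.5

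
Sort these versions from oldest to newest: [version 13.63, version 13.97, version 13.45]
[version 13.45, version 13.63, version 13.97]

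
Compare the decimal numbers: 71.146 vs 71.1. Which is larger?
71.146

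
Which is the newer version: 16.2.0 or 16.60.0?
16.60.0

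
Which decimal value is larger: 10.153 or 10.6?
10.6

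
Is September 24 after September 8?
Yes. Day 24 comes after day 8 in September — this is a date comparison, not a decimal one (the decimal 9.24 would be smaller than 9.8).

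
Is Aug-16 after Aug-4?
Yes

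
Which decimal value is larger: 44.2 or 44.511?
44.511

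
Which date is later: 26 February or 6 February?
26 February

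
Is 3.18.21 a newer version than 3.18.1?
Yes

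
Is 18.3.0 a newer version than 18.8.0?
No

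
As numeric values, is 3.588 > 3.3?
True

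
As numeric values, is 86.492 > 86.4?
True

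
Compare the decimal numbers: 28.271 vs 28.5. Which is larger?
28.5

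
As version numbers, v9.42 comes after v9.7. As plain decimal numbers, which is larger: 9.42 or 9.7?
9.7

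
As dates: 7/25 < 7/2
False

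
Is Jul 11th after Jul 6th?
Yes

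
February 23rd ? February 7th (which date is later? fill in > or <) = >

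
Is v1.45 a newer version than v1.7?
Yes. Version numbers are compared segment by segment as integers, not as decimals: minor version 45 > 7, so v1.45 > v1.7 (even though the decimal 1.45 < 1.7).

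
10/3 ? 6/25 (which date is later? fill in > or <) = >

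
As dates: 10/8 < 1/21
False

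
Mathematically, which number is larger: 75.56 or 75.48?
75.56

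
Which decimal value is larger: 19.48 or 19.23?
19.48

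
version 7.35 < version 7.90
True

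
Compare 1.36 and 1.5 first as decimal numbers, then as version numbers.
As decimals: 1.36 < 1.5. As versions: v1.36 > v1.5 (minor version 36 > 5).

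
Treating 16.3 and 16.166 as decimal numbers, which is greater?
16.3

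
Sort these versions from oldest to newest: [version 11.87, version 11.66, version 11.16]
[version 11.16, version 11.66, version 11.87]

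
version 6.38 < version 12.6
True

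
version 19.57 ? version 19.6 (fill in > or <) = >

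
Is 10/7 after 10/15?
No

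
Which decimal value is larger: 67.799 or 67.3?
67.799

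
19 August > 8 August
True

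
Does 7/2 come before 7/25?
Yes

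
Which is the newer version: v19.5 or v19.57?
v19.57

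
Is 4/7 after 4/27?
No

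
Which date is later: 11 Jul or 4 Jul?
11 Jul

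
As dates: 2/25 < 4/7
True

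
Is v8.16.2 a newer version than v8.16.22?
No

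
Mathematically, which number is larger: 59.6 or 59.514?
59.6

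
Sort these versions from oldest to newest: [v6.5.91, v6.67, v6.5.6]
[v6.5.6, v6.5.91, v6.67]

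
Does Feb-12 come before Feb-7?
No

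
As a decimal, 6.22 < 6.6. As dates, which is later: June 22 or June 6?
June 22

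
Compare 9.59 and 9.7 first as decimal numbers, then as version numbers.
As decimals: 9.59 < 9.7. As versions: v9.59 > v9.7 (minor version 59 > 7).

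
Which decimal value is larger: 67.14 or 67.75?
67.75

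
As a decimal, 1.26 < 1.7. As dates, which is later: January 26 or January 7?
January 26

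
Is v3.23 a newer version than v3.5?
Yes. Version numbers are compared segment by segment as integers, not as decimals: minor version 23 > 5, so v3.23 > v3.5 (even though the decimal 3.23 < 3.5).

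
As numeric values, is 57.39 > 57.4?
False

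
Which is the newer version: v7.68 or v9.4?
v9.4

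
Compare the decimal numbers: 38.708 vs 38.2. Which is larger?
38.708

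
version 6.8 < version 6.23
True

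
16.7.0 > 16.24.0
False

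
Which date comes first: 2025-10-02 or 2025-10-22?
2025-10-02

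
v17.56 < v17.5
False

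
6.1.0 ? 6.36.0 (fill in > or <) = <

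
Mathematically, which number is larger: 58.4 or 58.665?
58.665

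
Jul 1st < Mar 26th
False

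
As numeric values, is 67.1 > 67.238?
False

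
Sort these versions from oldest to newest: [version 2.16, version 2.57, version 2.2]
[version 2.2, version 2.16, version 2.57]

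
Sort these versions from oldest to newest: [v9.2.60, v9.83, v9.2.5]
[v9.2.5, v9.2.60, v9.83]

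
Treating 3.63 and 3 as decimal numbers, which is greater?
3.63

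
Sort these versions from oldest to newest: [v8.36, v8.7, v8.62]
[v8.7, v8.36, v8.62]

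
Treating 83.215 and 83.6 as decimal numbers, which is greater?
83.6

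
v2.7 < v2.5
False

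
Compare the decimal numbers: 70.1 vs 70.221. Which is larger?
70.221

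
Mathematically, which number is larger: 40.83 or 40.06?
40.83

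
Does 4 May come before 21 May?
Yes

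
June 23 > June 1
True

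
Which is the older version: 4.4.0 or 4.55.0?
4.4.0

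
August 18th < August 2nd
False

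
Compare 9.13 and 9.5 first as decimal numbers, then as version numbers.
As decimals: 9.13 < 9.5. As versions: v9.13 > v9.5 (minor version 13 > 5).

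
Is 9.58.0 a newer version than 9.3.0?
Yes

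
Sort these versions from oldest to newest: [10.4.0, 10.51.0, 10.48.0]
[10.4.0, 10.48.0, 10.51.0]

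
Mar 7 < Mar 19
True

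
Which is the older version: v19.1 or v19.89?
v19.1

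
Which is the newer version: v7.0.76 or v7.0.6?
v7.0.76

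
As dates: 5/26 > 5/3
True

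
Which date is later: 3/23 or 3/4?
3/23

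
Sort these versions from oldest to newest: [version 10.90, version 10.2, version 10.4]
[version 10.2, version 10.4, version 10.90]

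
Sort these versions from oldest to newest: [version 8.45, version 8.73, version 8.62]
[version 8.45, version 8.62, version 8.73]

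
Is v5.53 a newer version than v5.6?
Yes. Version numbers are compared segment by segment as integers, not as decimals: minor version 53 > 6, so v5.53 > v5.6 (even though the decimal 5.53 < 5.6).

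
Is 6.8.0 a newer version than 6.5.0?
Yes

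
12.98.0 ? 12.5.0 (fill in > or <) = >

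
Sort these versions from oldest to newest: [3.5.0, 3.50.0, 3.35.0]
[3.5.0, 3.35.0, 3.50.0]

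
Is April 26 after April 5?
Yes. Day 26 comes after day 5 in April — this is a date comparison, not a decimal one (the decimal 4.26 would be smaller than 4.5).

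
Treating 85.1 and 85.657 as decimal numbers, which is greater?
85.657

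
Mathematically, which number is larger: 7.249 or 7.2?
7.249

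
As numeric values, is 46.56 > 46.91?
False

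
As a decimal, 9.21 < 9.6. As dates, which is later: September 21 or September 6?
September 21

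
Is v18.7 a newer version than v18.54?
No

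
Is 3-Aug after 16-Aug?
No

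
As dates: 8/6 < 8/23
True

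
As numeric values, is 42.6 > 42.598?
True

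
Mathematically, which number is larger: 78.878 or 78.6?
78.878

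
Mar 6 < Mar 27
True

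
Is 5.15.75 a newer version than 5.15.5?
Yes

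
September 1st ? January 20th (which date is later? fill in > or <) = >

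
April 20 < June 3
True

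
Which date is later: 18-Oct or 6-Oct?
18-Oct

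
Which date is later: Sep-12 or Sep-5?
Sep-12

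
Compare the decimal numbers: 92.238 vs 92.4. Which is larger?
92.4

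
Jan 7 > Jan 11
False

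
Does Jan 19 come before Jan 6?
No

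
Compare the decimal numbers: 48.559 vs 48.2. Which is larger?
48.559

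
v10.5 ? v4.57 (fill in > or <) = >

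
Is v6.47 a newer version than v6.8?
Yes. Version numbers are compared segment by segment as integers, not as decimals: minor version 47 > 8, so v6.47 > v6.8 (even though the decimal 6.47 < 6.8).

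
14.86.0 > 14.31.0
True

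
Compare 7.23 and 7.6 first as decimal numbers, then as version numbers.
As decimals: 7.23 < 7.6. As versions: v7.23 > v7.6 (minor version 23 > 6).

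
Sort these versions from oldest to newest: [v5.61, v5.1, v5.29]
[v5.1, v5.29, v5.61]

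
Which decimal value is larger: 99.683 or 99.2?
99.683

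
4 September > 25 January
True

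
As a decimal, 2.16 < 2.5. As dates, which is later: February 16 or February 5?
February 16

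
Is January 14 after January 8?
Yes. Day 14 comes after day 8 in January — this is a date comparison, not a decimal one (the decimal 1.14 would be smaller than 1.8).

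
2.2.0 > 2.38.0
False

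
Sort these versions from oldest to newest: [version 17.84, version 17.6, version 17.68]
[version 17.6, version 17.68, version 17.84]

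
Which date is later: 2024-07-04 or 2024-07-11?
2024-07-11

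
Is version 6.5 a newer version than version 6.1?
Yes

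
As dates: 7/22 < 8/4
True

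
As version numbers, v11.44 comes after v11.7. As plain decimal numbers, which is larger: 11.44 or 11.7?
11.7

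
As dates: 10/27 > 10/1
True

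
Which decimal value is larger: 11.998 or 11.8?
11.998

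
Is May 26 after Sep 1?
No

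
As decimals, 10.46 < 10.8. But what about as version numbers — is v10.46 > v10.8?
True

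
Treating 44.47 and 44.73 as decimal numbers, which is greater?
44.73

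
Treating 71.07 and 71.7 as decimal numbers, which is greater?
71.7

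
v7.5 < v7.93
True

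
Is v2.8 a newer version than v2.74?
No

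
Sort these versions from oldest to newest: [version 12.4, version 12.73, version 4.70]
[version 4.70, version 12.4, version 12.73]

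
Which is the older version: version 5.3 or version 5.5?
version 5.3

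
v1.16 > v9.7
False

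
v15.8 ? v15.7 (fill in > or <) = >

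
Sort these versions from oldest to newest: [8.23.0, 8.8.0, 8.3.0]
[8.3.0, 8.8.0, 8.23.0]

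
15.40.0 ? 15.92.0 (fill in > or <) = <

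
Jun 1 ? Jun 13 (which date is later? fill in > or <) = <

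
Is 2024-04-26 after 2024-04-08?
Yes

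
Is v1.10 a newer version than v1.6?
Yes. Version numbers are compared segment by segment as integers, not as decimals: minor version 10 > 6, so v1.10 > v1.6 (even though the decimal 1.10 < 1.6).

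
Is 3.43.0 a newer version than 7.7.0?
No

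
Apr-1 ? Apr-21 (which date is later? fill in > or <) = <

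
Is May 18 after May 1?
Yes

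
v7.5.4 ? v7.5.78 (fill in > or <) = <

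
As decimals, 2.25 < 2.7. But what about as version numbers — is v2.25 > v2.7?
True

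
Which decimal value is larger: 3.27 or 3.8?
3.8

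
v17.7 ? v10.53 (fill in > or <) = >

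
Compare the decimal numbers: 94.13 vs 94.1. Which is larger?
94.13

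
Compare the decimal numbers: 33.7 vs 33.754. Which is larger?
33.754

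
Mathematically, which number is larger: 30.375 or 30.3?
30.375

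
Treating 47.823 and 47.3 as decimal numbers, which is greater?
47.823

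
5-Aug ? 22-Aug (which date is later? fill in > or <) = <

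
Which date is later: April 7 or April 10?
April 10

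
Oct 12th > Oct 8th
True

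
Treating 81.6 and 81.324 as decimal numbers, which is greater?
81.6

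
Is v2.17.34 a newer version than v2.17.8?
Yes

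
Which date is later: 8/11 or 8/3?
8/11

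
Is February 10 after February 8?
Yes. Day 10 comes after day 8 in February — this is a date comparison, not a decimal one (the decimal 2.10 would be smaller than 2.8).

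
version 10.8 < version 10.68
True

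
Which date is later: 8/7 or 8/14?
8/14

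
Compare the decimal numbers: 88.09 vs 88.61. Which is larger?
88.61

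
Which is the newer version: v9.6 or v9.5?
v9.6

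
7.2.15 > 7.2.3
True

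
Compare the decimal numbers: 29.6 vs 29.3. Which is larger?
29.6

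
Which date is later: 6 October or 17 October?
17 October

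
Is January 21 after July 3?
No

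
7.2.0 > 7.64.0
False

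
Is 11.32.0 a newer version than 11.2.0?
Yes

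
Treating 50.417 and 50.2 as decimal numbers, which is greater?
50.417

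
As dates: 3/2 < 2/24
False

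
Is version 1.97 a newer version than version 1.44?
Yes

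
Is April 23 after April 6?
Yes. Day 23 comes after day 6 in April — this is a date comparison, not a decimal one (the decimal 4.23 would be smaller than 4.6).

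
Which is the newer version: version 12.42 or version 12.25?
version 12.42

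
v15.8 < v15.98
True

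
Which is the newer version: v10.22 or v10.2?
v10.22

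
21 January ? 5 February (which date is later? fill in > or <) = <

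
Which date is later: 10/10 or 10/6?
10/10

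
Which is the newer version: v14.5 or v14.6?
v14.6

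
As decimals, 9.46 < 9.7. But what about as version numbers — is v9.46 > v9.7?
True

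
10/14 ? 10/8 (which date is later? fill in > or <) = >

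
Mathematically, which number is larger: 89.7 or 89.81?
89.81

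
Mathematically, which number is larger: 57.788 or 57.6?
57.788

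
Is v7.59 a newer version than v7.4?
Yes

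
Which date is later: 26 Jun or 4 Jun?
26 Jun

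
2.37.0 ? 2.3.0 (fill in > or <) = >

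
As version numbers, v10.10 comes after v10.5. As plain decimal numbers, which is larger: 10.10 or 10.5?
10.5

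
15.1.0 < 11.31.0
False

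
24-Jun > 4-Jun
True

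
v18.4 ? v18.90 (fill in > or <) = <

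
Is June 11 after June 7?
Yes. Day 11 comes after day 7 in June — this is a date comparison, not a decimal one (the decimal 6.11 would be smaller than 6.7).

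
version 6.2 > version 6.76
False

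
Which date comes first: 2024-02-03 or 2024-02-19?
2024-02-03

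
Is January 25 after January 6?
Yes. Day 25 comes after day 6 in January — this is a date comparison, not a decimal one (the decimal 1.25 would be smaller than 1.6).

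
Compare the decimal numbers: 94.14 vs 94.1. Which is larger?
94.14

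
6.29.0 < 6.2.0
False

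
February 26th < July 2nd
True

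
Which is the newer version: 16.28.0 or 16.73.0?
16.73.0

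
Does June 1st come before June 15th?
Yes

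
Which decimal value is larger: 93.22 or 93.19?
93.22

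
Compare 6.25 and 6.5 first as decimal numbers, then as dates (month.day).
As decimals: 6.25 < 6.5. As dates: 6/25 is later than 6/5 (day 25 > day 5).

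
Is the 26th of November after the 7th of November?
Yes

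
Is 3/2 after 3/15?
No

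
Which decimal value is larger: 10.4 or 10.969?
10.969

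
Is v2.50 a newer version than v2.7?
Yes. Version numbers are compared segment by segment as integers, not as decimals: minor version 50 > 7, so v2.50 > v2.7 (even though the decimal 2.50 < 2.7).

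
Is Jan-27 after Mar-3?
No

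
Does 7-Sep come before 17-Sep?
Yes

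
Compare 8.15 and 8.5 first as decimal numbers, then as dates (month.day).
As decimals: 8.15 < 8.5. As dates: 8/15 is later than 8/5 (day 15 > day 5).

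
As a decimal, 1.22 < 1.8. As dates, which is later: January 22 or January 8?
January 22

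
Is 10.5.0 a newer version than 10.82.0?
No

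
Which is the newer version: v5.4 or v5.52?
v5.52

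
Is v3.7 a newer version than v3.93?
No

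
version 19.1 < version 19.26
True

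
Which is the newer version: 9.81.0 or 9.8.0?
9.81.0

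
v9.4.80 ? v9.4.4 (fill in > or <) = >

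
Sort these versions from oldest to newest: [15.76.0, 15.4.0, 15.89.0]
[15.4.0, 15.76.0, 15.89.0]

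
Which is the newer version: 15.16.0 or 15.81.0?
15.81.0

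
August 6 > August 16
False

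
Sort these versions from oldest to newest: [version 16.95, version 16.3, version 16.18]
[version 16.3, version 16.18, version 16.95]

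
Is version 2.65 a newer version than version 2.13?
Yes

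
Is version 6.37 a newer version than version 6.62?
No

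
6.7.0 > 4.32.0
True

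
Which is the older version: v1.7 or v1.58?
v1.7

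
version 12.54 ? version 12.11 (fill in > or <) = >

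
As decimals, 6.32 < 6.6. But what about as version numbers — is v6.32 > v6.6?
True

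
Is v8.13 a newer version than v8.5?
Yes. Version numbers are compared segment by segment as integers, not as decimals: minor version 13 > 5, so v8.13 > v8.5 (even though the decimal 8.13 < 8.5).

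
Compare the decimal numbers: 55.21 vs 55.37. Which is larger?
55.37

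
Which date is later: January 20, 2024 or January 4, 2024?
January 20, 2024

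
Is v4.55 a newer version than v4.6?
Yes. Version numbers are compared segment by segment as integers, not as decimals: minor version 55 > 6, so v4.55 > v4.6 (even though the decimal 4.55 < 4.6).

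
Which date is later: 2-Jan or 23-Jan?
23-Jan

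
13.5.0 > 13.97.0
False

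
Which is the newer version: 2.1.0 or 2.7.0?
2.7.0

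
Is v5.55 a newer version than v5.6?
Yes. Version numbers are compared segment by segment as integers, not as decimals: minor version 55 > 6, so v5.55 > v5.6 (even though the decimal 5.55 < 5.6).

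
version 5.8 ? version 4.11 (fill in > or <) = >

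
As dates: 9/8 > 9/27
False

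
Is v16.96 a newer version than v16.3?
Yes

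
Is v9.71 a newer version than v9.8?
Yes. Version numbers are compared segment by segment as integers, not as decimals: minor version 71 > 8, so v9.71 > v9.8 (even though the decimal 9.71 < 9.8).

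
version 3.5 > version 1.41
True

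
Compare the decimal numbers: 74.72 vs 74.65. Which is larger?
74.72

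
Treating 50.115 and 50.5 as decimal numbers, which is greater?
50.5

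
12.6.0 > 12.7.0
False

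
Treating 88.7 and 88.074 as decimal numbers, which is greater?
88.7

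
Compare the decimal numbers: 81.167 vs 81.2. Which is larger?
81.2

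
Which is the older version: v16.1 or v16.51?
v16.1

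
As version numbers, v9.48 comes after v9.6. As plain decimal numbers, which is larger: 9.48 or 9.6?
9.6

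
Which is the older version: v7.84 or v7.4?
v7.4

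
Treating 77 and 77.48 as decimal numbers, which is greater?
77.48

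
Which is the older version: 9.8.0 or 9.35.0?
9.8.0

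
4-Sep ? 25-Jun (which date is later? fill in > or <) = >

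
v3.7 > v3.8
False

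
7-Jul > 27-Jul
False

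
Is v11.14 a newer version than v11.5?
Yes. Version numbers are compared segment by segment as integers, not as decimals: minor version 14 > 5, so v11.14 > v11.5 (even though the decimal 11.14 < 11.5).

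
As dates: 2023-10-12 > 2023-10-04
True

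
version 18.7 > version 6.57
True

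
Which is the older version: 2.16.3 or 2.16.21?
2.16.3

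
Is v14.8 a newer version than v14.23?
No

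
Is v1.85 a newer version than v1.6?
Yes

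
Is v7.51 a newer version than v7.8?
Yes. Version numbers are compared segment by segment as integers, not as decimals: minor version 51 > 8, so v7.51 > v7.8 (even though the decimal 7.51 < 7.8).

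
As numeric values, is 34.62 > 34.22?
True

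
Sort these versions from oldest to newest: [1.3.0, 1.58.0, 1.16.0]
[1.3.0, 1.16.0, 1.58.0]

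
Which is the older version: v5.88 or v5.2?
v5.2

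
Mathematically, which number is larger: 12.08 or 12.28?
12.28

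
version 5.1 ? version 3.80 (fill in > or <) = >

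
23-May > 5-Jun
False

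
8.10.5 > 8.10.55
False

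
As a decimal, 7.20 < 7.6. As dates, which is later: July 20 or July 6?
July 20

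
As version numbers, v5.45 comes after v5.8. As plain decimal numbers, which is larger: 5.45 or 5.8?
5.8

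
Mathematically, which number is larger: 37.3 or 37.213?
37.3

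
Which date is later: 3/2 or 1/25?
3/2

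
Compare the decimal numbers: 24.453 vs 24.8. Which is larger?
24.8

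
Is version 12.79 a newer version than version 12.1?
Yes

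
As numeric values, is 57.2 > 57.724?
False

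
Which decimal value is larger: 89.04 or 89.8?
89.8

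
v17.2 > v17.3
False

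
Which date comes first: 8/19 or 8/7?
8/7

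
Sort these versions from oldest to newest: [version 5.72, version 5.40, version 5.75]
[version 5.40, version 5.72, version 5.75]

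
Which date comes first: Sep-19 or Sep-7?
Sep-7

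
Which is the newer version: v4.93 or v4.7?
v4.93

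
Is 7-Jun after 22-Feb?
Yes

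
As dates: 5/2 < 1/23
False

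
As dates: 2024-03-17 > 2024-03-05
True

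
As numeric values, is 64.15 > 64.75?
False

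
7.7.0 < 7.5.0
False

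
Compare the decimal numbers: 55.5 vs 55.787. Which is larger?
55.787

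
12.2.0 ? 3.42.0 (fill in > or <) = >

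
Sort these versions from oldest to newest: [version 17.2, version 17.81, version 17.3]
[version 17.2, version 17.3, version 17.81]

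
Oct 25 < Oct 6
False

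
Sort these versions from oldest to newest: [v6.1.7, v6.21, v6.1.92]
[v6.1.7, v6.1.92, v6.21]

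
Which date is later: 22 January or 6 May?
6 May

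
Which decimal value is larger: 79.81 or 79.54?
79.81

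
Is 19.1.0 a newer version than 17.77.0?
Yes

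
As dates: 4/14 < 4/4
False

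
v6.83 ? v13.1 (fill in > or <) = <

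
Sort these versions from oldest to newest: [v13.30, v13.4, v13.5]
[v13.4, v13.5, v13.30]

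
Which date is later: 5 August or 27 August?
27 August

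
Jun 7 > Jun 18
False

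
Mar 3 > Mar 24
False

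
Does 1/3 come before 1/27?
Yes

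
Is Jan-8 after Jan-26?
No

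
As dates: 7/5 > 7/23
False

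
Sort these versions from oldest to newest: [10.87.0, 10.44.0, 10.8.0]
[10.8.0, 10.44.0, 10.87.0]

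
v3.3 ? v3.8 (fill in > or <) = <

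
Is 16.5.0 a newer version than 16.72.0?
No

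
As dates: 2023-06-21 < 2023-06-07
False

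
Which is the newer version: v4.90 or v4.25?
v4.90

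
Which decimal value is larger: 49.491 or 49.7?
49.7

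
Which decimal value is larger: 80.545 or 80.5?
80.545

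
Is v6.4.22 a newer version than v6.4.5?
Yes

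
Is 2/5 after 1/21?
Yes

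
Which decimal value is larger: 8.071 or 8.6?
8.6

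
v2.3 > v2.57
False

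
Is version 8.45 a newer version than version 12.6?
No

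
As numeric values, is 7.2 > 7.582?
False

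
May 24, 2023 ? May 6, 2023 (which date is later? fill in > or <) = >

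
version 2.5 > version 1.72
True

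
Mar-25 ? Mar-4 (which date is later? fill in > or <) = >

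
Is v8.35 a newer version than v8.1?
Yes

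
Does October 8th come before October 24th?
Yes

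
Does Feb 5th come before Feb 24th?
Yes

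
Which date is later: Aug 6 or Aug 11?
Aug 11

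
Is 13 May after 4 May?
Yes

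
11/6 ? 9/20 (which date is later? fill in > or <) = >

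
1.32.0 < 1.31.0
False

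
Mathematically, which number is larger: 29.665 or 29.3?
29.665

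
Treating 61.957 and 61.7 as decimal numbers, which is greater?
61.957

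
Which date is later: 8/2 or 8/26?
8/26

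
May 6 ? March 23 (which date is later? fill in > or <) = >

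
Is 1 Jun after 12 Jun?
No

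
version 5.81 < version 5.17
False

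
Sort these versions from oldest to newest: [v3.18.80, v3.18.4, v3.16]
[v3.16, v3.18.4, v3.18.80]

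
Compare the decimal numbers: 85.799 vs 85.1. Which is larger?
85.799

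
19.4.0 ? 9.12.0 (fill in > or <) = >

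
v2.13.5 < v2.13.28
True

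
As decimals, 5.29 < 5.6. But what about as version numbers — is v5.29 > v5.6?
True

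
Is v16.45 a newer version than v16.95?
No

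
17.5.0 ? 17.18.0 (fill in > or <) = <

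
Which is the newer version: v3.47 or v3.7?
v3.47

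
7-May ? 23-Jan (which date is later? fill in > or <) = >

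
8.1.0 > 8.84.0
False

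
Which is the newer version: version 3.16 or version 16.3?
version 16.3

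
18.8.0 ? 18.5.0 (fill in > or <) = >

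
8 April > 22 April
False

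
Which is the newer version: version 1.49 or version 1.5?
version 1.49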